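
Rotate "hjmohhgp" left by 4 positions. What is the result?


Input: "hjmohhgp", rotate left by 4
First 4 characters: "hjmo"
Remaining characters: "hhgp"
Concatenate remaining + first: "hhgp" + "hjmo" = "hhgphjmo"

hhgphjmo


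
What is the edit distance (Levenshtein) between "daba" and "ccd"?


Computing edit distance: "daba" -> "ccd"
DP table:
           c    c    d
      0    1    2    3
  d   1    1    2    2
  a   2    2    2    3
  b   3    3    3    3
  a   4    4    4    4
Edit distance = dp[4][3] = 4

4


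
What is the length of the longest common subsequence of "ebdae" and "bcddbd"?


LCS of "ebdae" and "bcddbd"
DP table:
           b    c    d    d    b    d
      0    0    0    0    0    0    0
  e   0    0    0    0    0    0    0
  b   0    1    1    1    1    1    1
  d   0    1    1    2    2    2    2
  a   0    1    1    2    2    2    2
  e   0    1    1    2    2    2    2
LCS length = dp[5][6] = 2

2


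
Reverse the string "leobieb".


Input: leobieb
Reading characters right to left:
  Position 6: 'b'
  Position 5: 'e'
  Position 4: 'i'
  Position 3: 'b'
  Position 2: 'o'
  Position 1: 'e'
  Position 0: 'l'
Reversed: beiboel

beiboel


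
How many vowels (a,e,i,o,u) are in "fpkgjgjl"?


Input: fpkgjgjl
Checking each character:
  'f' at position 0: consonant
  'p' at position 1: consonant
  'k' at position 2: consonant
  'g' at position 3: consonant
  'j' at position 4: consonant
  'g' at position 5: consonant
  'j' at position 6: consonant
  'l' at position 7: consonant
Total vowels: 0

0


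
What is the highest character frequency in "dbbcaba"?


Input: dbbcaba
Character counts:
  'a': 2
  'b': 3
  'c': 1
  'd': 1
Maximum frequency: 3

3


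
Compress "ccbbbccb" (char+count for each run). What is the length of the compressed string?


Input: ccbbbccb
Runs:
  'c' x 2 => "c2"
  'b' x 3 => "b3"
  'c' x 2 => "c2"
  'b' x 1 => "b1"
Compressed: "c2b3c2b1"
Compressed length: 8

8


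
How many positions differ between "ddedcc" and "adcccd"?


Comparing "ddedcc" and "adcccd" position by position:
  Position 0: 'd' vs 'a' => DIFFER
  Position 1: 'd' vs 'd' => same
  Position 2: 'e' vs 'c' => DIFFER
  Position 3: 'd' vs 'c' => DIFFER
  Position 4: 'c' vs 'c' => same
  Position 5: 'c' vs 'd' => DIFFER
Positions that differ: 4

4


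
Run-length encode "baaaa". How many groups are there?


Input: baaaa
Scanning for consecutive runs:
  Group 1: 'b' x 1 (positions 0-0)
  Group 2: 'a' x 4 (positions 1-4)
Total groups: 2

2


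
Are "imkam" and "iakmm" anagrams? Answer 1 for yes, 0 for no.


Strings: "imkam", "iakmm"
Sorted first:  aikmm
Sorted second: aikmm
Sorted forms match => anagrams

1


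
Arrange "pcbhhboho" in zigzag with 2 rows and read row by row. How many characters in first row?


Zigzag "pcbhhboho" into 2 rows:
Placing characters:
  'p' => row 0
  'c' => row 1
  'b' => row 0
  'h' => row 1
  'h' => row 0
  'b' => row 1
  'o' => row 0
  'h' => row 1
  'o' => row 0
Rows:
  Row 0: "pbhoo"
  Row 1: "chbh"
First row length: 5

5


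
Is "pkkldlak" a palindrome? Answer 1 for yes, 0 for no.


Input: pkkldlak
Reversed: kaldlkkp
  Compare pos 0 ('p') with pos 7 ('k'): MISMATCH
  Compare pos 1 ('k') with pos 6 ('a'): MISMATCH
  Compare pos 2 ('k') with pos 5 ('l'): MISMATCH
  Compare pos 3 ('l') with pos 4 ('d'): MISMATCH
Result: not a palindrome

0


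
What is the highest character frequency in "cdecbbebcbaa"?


Input: cdecbbebcbaa
Character counts:
  'a': 2
  'b': 4
  'c': 3
  'd': 1
  'e': 2
Maximum frequency: 4

4


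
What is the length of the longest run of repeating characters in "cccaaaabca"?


Input: "cccaaaabca"
Scanning for longest run:
  Position 1 ('c'): continues run of 'c', length=2
  Position 2 ('c'): continues run of 'c', length=3
  Position 3 ('a'): new char, reset run to 1
  Position 4 ('a'): continues run of 'a', length=2
  Position 5 ('a'): continues run of 'a', length=3
  Position 6 ('a'): continues run of 'a', length=4
  Position 7 ('b'): new char, reset run to 1
  Position 8 ('c'): new char, reset run to 1
  Position 9 ('a'): new char, reset run to 1
Longest run: 'a' with length 4

4


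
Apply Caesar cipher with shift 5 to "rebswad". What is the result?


Caesar cipher: shift "rebswad" by 5
  'r' (pos 17) + 5 = pos 22 = 'w'
  'e' (pos 4) + 5 = pos 9 = 'j'
  'b' (pos 1) + 5 = pos 6 = 'g'
  's' (pos 18) + 5 = pos 23 = 'x'
  'w' (pos 22) + 5 = pos 1 = 'b'
  'a' (pos 0) + 5 = pos 5 = 'f'
  'd' (pos 3) + 5 = pos 8 = 'i'
Result: wjgxbfi

wjgxbfi


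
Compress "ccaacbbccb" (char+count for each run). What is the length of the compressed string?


Input: ccaacbbccb
Runs:
  'c' x 2 => "c2"
  'a' x 2 => "a2"
  'c' x 1 => "c1"
  'b' x 2 => "b2"
  'c' x 2 => "c2"
  'b' x 1 => "b1"
Compressed: "c2a2c1b2c2b1"
Compressed length: 12

12


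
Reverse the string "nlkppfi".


Input: nlkppfi
Reading characters right to left:
  Position 6: 'i'
  Position 5: 'f'
  Position 4: 'p'
  Position 3: 'p'
  Position 2: 'k'
  Position 1: 'l'
  Position 0: 'n'
Reversed: ifppkln

ifppkln


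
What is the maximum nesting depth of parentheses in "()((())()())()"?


Input: "()((())()())()"
Tracking depth:
  Position 0 '(': depth becomes 1
  Position 1 ')': depth becomes 0
  Position 2 '(': depth becomes 1
  Position 3 '(': depth becomes 2
  Position 4 '(': depth becomes 3
  Position 5 ')': depth becomes 2
  Position 6 ')': depth becomes 1
  Position 7 '(': depth becomes 2
  Position 8 ')': depth becomes 1
  Position 9 '(': depth becomes 2
  Position 10 ')': depth becomes 1
  Position 11 ')': depth becomes 0
  Position 12 '(': depth becomes 1
  Position 13 ')': depth becomes 0
Maximum depth reached: 3

3


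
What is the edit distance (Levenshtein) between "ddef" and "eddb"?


Computing edit distance: "ddef" -> "eddb"
DP table:
           e    d    d    b
      0    1    2    3    4
  d   1    1    1    2    3
  d   2    2    1    1    2
  e   3    2    2    2    2
  f   4    3    3    3    3
Edit distance = dp[4][4] = 3

3


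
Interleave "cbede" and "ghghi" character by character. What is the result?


Interleaving "cbede" and "ghghi":
  Position 0: 'c' from first, 'g' from second => "cg"
  Position 1: 'b' from first, 'h' from second => "bh"
  Position 2: 'e' from first, 'g' from second => "eg"
  Position 3: 'd' from first, 'h' from second => "dh"
  Position 4: 'e' from first, 'i' from second => "ei"
Result: cgbhegdhei

cgbhegdhei


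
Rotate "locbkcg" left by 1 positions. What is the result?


Input: "locbkcg", rotate left by 1
First 1 characters: "l"
Remaining characters: "ocbkcg"
Concatenate remaining + first: "ocbkcg" + "l" = "ocbkcgl"

ocbkcgl


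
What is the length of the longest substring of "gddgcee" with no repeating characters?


Input: "gddgcee"
Sliding window (track last position of each char):
  Position 0 ('g'): window [0,0] length 1 -- new best
  Position 1 ('d'): window [0,1] length 2 -- new best
  Position 2 ('d'): repeat (last at 1), move window start to 2
  Position 2 ('d'): window [2,2] length 1
  Position 3 ('g'): window [2,3] length 2
  Position 4 ('c'): window [2,4] length 3 -- new best
  Position 5 ('e'): window [2,5] length 4 -- new best
  Position 6 ('e'): repeat (last at 5), move window start to 6
  Position 6 ('e'): window [6,6] length 1
Longest substring with no repeats: "dgce" with length 4

4


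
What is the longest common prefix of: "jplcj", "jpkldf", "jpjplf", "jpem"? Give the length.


Words: jplcj, jpkldf, jpjplf, jpem
  Position 0: all 'j' => match
  Position 1: all 'p' => match
  Position 2: ('l', 'k', 'j', 'e') => mismatch, stop
LCP = "jp" (length 2)

2


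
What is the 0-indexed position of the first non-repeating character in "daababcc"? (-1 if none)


Input: daababcc
Character frequencies:
  'a': 3
  'b': 2
  'c': 2
  'd': 1
Scanning left to right for freq == 1:
  Position 0 ('d'): unique! => answer = 0

0


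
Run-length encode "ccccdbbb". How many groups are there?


Input: ccccdbbb
Scanning for consecutive runs:
  Group 1: 'c' x 4 (positions 0-3)
  Group 2: 'd' x 1 (positions 4-4)
  Group 3: 'b' x 3 (positions 5-7)
Total groups: 3

3


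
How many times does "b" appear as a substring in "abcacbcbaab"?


Searching for "b" in "abcacbcbaab"
Scanning each position:
  Position 0: "a" => no
  Position 1: "b" => MATCH
  Position 2: "c" => no
  Position 3: "a" => no
  Position 4: "c" => no
  Position 5: "b" => MATCH
  Position 6: "c" => no
  Position 7: "b" => MATCH
  Position 8: "a" => no
  Position 9: "a" => no
  Position 10: "b" => MATCH
Total occurrences: 4

4


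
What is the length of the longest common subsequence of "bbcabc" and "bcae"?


LCS of "bbcabc" and "bcae"
DP table:
           b    c    a    e
      0    0    0    0    0
  b   0    1    1    1    1
  b   0    1    1    1    1
  c   0    1    2    2    2
  a   0    1    2    3    3
  b   0    1    2    3    3
  c   0    1    2    3    3
LCS length = dp[6][4] = 3

3


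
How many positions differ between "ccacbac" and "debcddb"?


Comparing "ccacbac" and "debcddb" position by position:
  Position 0: 'c' vs 'd' => DIFFER
  Position 1: 'c' vs 'e' => DIFFER
  Position 2: 'a' vs 'b' => DIFFER
  Position 3: 'c' vs 'c' => same
  Position 4: 'b' vs 'd' => DIFFER
  Position 5: 'a' vs 'd' => DIFFER
  Position 6: 'c' vs 'b' => DIFFER
Positions that differ: 6

6


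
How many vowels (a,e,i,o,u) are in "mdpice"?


Input: mdpice
Checking each character:
  'm' at position 0: consonant
  'd' at position 1: consonant
  'p' at position 2: consonant
  'i' at position 3: vowel (running total: 1)
  'c' at position 4: consonant
  'e' at position 5: vowel (running total: 2)
Total vowels: 2

2


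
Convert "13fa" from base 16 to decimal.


Input: "13fa" in base 16
Positional expansion:
  Digit '1' (value 1) x 16^3 = 4096
  Digit '3' (value 3) x 16^2 = 768
  Digit 'f' (value 15) x 16^1 = 240
  Digit 'a' (value 10) x 16^0 = 10
Sum = 5114

5114


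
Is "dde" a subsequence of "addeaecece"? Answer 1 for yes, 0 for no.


Check if "dde" is a subsequence of "addeaecece"
Greedy scan:
  Position 0 ('a'): no match needed
  Position 1 ('d'): matches sub[0] = 'd'
  Position 2 ('d'): matches sub[1] = 'd'
  Position 3 ('e'): matches sub[2] = 'e'
  Position 4 ('a'): no match needed
  Position 5 ('e'): no match needed
  Position 6 ('c'): no match needed
  Position 7 ('e'): no match needed
  Position 8 ('c'): no match needed
  Position 9 ('e'): no match needed
All 3 characters matched => is a subsequence

1


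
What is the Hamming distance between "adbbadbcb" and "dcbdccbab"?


Comparing "adbbadbcb" and "dcbdccbab" position by position:
  Position 0: 'a' vs 'd' => differ
  Position 1: 'd' vs 'c' => differ
  Position 2: 'b' vs 'b' => same
  Position 3: 'b' vs 'd' => differ
  Position 4: 'a' vs 'c' => differ
  Position 5: 'd' vs 'c' => differ
  Position 6: 'b' vs 'b' => same
  Position 7: 'c' vs 'a' => differ
  Position 8: 'b' vs 'b' => same
Total differences (Hamming distance): 6

6


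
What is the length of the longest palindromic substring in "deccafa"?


Input: "deccafa"
Checking substrings for palindromes:
  [4:7] "afa" (len 3) => palindrome
  [2:4] "cc" (len 2) => palindrome
Longest palindromic substring: "afa" with length 3

3


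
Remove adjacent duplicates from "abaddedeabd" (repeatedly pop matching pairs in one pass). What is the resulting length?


Input: abaddedeabd
Stack-based adjacent duplicate removal:
  Read 'a': push. Stack: a
  Read 'b': push. Stack: ab
  Read 'a': push. Stack: aba
  Read 'd': push. Stack: abad
  Read 'd': matches stack top 'd' => pop. Stack: aba
  Read 'e': push. Stack: abae
  Read 'd': push. Stack: abaed
  Read 'e': push. Stack: abaede
  Read 'a': push. Stack: abaedea
  Read 'b': push. Stack: abaedeab
  Read 'd': push. Stack: abaedeabd
Final stack: "abaedeabd" (length 9)

9


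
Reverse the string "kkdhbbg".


Input: kkdhbbg
Reading characters right to left:
  Position 6: 'g'
  Position 5: 'b'
  Position 4: 'b'
  Position 3: 'h'
  Position 2: 'd'
  Position 1: 'k'
  Position 0: 'k'
Reversed: gbbhdkk

gbbhdkk


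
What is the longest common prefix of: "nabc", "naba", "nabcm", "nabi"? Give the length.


Words: nabc, naba, nabcm, nabi
  Position 0: all 'n' => match
  Position 1: all 'a' => match
  Position 2: all 'b' => match
  Position 3: ('c', 'a', 'c', 'i') => mismatch, stop
LCP = "nab" (length 3)

3


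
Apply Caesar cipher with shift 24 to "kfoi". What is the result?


Caesar cipher: shift "kfoi" by 24
  'k' (pos 10) + 24 = pos 8 = 'i'
  'f' (pos 5) + 24 = pos 3 = 'd'
  'o' (pos 14) + 24 = pos 12 = 'm'
  'i' (pos 8) + 24 = pos 6 = 'g'
Result: idmg

idmg


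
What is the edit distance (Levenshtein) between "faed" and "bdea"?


Computing edit distance: "faed" -> "bdea"
DP table:
           b    d    e    a
      0    1    2    3    4
  f   1    1    2    3    4
  a   2    2    2    3    3
  e   3    3    3    2    3
  d   4    4    3    3    3
Edit distance = dp[4][4] = 3

3


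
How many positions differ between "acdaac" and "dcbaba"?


Comparing "acdaac" and "dcbaba" position by position:
  Position 0: 'a' vs 'd' => DIFFER
  Position 1: 'c' vs 'c' => same
  Position 2: 'd' vs 'b' => DIFFER
  Position 3: 'a' vs 'a' => same
  Position 4: 'a' vs 'b' => DIFFER
  Position 5: 'c' vs 'a' => DIFFER
Positions that differ: 4

4


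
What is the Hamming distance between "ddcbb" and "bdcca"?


Comparing "ddcbb" and "bdcca" position by position:
  Position 0: 'd' vs 'b' => differ
  Position 1: 'd' vs 'd' => same
  Position 2: 'c' vs 'c' => same
  Position 3: 'b' vs 'c' => differ
  Position 4: 'b' vs 'a' => differ
Total differences (Hamming distance): 3

3


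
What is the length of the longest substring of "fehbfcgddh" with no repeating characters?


Input: "fehbfcgddh"
Sliding window (track last position of each char):
  Position 0 ('f'): window [0,0] length 1 -- new best
  Position 1 ('e'): window [0,1] length 2 -- new best
  Position 2 ('h'): window [0,2] length 3 -- new best
  Position 3 ('b'): window [0,3] length 4 -- new best
  Position 4 ('f'): repeat (last at 0), move window start to 1
  Position 4 ('f'): window [1,4] length 4
  Position 5 ('c'): window [1,5] length 5 -- new best
  Position 6 ('g'): window [1,6] length 6 -- new best
  Position 7 ('d'): window [1,7] length 7 -- new best
  Position 8 ('d'): repeat (last at 7), move window start to 8
  Position 8 ('d'): window [8,8] length 1
  Position 9 ('h'): window [8,9] length 2
Longest substring with no repeats: "ehbfcgd" with length 7

7


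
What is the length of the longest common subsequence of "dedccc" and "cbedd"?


LCS of "dedccc" and "cbedd"
DP table:
           c    b    e    d    d
      0    0    0    0    0    0
  d   0    0    0    0    1    1
  e   0    0    0    1    1    1
  d   0    0    0    1    2    2
  c   0    1    1    1    2    2
  c   0    1    1    1    2    2
  c   0    1    1    1    2    2
LCS length = dp[6][5] = 2

2


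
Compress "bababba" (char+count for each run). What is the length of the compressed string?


Input: bababba
Runs:
  'b' x 1 => "b1"
  'a' x 1 => "a1"
  'b' x 1 => "b1"
  'a' x 1 => "a1"
  'b' x 2 => "b2"
  'a' x 1 => "a1"
Compressed: "b1a1b1a1b2a1"
Compressed length: 12

12


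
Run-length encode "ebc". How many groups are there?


Input: ebc
Scanning for consecutive runs:
  Group 1: 'e' x 1 (positions 0-0)
  Group 2: 'b' x 1 (positions 1-1)
  Group 3: 'c' x 1 (positions 2-2)
Total groups: 3

3


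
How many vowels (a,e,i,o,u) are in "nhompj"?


Input: nhompj
Checking each character:
  'n' at position 0: consonant
  'h' at position 1: consonant
  'o' at position 2: vowel (running total: 1)
  'm' at position 3: consonant
  'p' at position 4: consonant
  'j' at position 5: consonant
Total vowels: 1

1


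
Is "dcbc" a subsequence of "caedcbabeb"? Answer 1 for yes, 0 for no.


Check if "dcbc" is a subsequence of "caedcbabeb"
Greedy scan:
  Position 0 ('c'): no match needed
  Position 1 ('a'): no match needed
  Position 2 ('e'): no match needed
  Position 3 ('d'): matches sub[0] = 'd'
  Position 4 ('c'): matches sub[1] = 'c'
  Position 5 ('b'): matches sub[2] = 'b'
  Position 6 ('a'): no match needed
  Position 7 ('b'): no match needed
  Position 8 ('e'): no match needed
  Position 9 ('b'): no match needed
Only matched 3/4 characters => not a subsequence

0


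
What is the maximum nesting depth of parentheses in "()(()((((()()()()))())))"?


Input: "()(()((((()()()()))())))"
Tracking depth:
  Position 0 '(': depth becomes 1
  Position 1 ')': depth becomes 0
  Position 2 '(': depth becomes 1
  Position 3 '(': depth becomes 2
  Position 4 ')': depth becomes 1
  Position 5 '(': depth becomes 2
  Position 6 '(': depth becomes 3
  Position 7 '(': depth becomes 4
  Position 8 '(': depth becomes 5
  Position 9 '(': depth becomes 6
  Position 10 ')': depth becomes 5
  Position 11 '(': depth becomes 6
  Position 12 ')': depth becomes 5
  Position 13 '(': depth becomes 6
  Position 14 ')': depth becomes 5
  Position 15 '(': depth becomes 6
  Position 16 ')': depth becomes 5
  Position 17 ')': depth becomes 4
  Position 18 ')': depth becomes 3
  Position 19 '(': depth becomes 4
  Position 20 ')': depth becomes 3
  Position 21 ')': depth becomes 2
  Position 22 ')': depth becomes 1
  Position 23 ')': depth becomes 0
Maximum depth reached: 6

6


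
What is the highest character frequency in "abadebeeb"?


Input: abadebeeb
Character counts:
  'a': 2
  'b': 3
  'd': 1
  'e': 3
Maximum frequency: 3

3


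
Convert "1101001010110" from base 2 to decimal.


Input: "1101001010110" in base 2
Positional expansion:
  Digit '1' (value 1) x 2^12 = 4096
  Digit '1' (value 1) x 2^11 = 2048
  Digit '0' (value 0) x 2^10 = 0
  Digit '1' (value 1) x 2^9 = 512
  Digit '0' (value 0) x 2^8 = 0
  Digit '0' (value 0) x 2^7 = 0
  Digit '1' (value 1) x 2^6 = 64
  Digit '0' (value 0) x 2^5 = 0
  Digit '1' (value 1) x 2^4 = 16
  Digit '0' (value 0) x 2^3 = 0
  Digit '1' (value 1) x 2^2 = 4
  Digit '1' (value 1) x 2^1 = 2
  Digit '0' (value 0) x 2^0 = 0
Sum = 6742

6742


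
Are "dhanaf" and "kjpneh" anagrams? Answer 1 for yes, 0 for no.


Strings: "dhanaf", "kjpneh"
Sorted first:  aadfhn
Sorted second: ehjknp
Differ at position 0: 'a' vs 'e' => not anagrams

0


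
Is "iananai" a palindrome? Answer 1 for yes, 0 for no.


Input: iananai
Reversed: iananai
  Compare pos 0 ('i') with pos 6 ('i'): match
  Compare pos 1 ('a') with pos 5 ('a'): match
  Compare pos 2 ('n') with pos 4 ('n'): match
Result: palindrome

1


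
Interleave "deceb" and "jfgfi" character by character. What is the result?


Interleaving "deceb" and "jfgfi":
  Position 0: 'd' from first, 'j' from second => "dj"
  Position 1: 'e' from first, 'f' from second => "ef"
  Position 2: 'c' from first, 'g' from second => "cg"
  Position 3: 'e' from first, 'f' from second => "ef"
  Position 4: 'b' from first, 'i' from second => "bi"
Result: djefcgefbi

djefcgefbi


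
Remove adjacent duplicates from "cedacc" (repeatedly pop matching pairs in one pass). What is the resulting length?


Input: cedacc
Stack-based adjacent duplicate removal:
  Read 'c': push. Stack: c
  Read 'e': push. Stack: ce
  Read 'd': push. Stack: ced
  Read 'a': push. Stack: ceda
  Read 'c': push. Stack: cedac
  Read 'c': matches stack top 'c' => pop. Stack: ceda
Final stack: "ceda" (length 4)

4


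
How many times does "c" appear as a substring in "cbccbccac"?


Searching for "c" in "cbccbccac"
Scanning each position:
  Position 0: "c" => MATCH
  Position 1: "b" => no
  Position 2: "c" => MATCH
  Position 3: "c" => MATCH
  Position 4: "b" => no
  Position 5: "c" => MATCH
  Position 6: "c" => MATCH
  Position 7: "a" => no
  Position 8: "c" => MATCH
Total occurrences: 6

6


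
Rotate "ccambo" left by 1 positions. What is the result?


Input: "ccambo", rotate left by 1
First 1 characters: "c"
Remaining characters: "cambo"
Concatenate remaining + first: "cambo" + "c" = "camboc"

camboc


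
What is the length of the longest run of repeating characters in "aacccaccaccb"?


Input: "aacccaccaccb"
Scanning for longest run:
  Position 1 ('a'): continues run of 'a', length=2
  Position 2 ('c'): new char, reset run to 1
  Position 3 ('c'): continues run of 'c', length=2
  Position 4 ('c'): continues run of 'c', length=3
  Position 5 ('a'): new char, reset run to 1
  Position 6 ('c'): new char, reset run to 1
  Position 7 ('c'): continues run of 'c', length=2
  Position 8 ('a'): new char, reset run to 1
  Position 9 ('c'): new char, reset run to 1
  Position 10 ('c'): continues run of 'c', length=2
  Position 11 ('b'): new char, reset run to 1
Longest run: 'c' with length 3

3


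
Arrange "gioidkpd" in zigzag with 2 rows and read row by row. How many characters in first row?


Zigzag "gioidkpd" into 2 rows:
Placing characters:
  'g' => row 0
  'i' => row 1
  'o' => row 0
  'i' => row 1
  'd' => row 0
  'k' => row 1
  'p' => row 0
  'd' => row 1
Rows:
  Row 0: "godp"
  Row 1: "iikd"
First row length: 4

4


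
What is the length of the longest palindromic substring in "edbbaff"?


Input: "edbbaff"
Checking substrings for palindromes:
  [2:4] "bb" (len 2) => palindrome
  [5:7] "ff" (len 2) => palindrome
Longest palindromic substring: "bb" with length 2

2


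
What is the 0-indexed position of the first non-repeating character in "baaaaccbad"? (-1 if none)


Input: baaaaccbad
Character frequencies:
  'a': 5
  'b': 2
  'c': 2
  'd': 1
Scanning left to right for freq == 1:
  Position 0 ('b'): freq=2, skip
  Position 1 ('a'): freq=5, skip
  Position 2 ('a'): freq=5, skip
  Position 3 ('a'): freq=5, skip
  Position 4 ('a'): freq=5, skip
  Position 5 ('c'): freq=2, skip
  Position 6 ('c'): freq=2, skip
  Position 7 ('b'): freq=2, skip
  Position 8 ('a'): freq=5, skip
  Position 9 ('d'): unique! => answer = 9

9


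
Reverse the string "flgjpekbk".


Input: flgjpekbk
Reading characters right to left:
  Position 8: 'k'
  Position 7: 'b'
  Position 6: 'k'
  Position 5: 'e'
  Position 4: 'p'
  Position 3: 'j'
  Position 2: 'g'
  Position 1: 'l'
  Position 0: 'f'
Reversed: kbkepjglf

kbkepjglf


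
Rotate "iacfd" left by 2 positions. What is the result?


Input: "iacfd", rotate left by 2
First 2 characters: "ia"
Remaining characters: "cfd"
Concatenate remaining + first: "cfd" + "ia" = "cfdia"

cfdia


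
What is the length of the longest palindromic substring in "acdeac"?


Input: "acdeac"
Checking substrings for palindromes:
  No multi-char palindromic substrings found
Longest palindromic substring: "a" with length 1

1


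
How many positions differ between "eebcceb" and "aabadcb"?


Comparing "eebcceb" and "aabadcb" position by position:
  Position 0: 'e' vs 'a' => DIFFER
  Position 1: 'e' vs 'a' => DIFFER
  Position 2: 'b' vs 'b' => same
  Position 3: 'c' vs 'a' => DIFFER
  Position 4: 'c' vs 'd' => DIFFER
  Position 5: 'e' vs 'c' => DIFFER
  Position 6: 'b' vs 'b' => same
Positions that differ: 5

5


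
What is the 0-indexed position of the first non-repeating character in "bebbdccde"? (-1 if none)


Input: bebbdccde
Character frequencies:
  'b': 3
  'c': 2
  'd': 2
  'e': 2
Scanning left to right for freq == 1:
  Position 0 ('b'): freq=3, skip
  Position 1 ('e'): freq=2, skip
  Position 2 ('b'): freq=3, skip
  Position 3 ('b'): freq=3, skip
  Position 4 ('d'): freq=2, skip
  Position 5 ('c'): freq=2, skip
  Position 6 ('c'): freq=2, skip
  Position 7 ('d'): freq=2, skip
  Position 8 ('e'): freq=2, skip
  No unique character found => answer = -1

-1


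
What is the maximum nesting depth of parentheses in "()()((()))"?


Input: "()()((()))"
Tracking depth:
  Position 0 '(': depth becomes 1
  Position 1 ')': depth becomes 0
  Position 2 '(': depth becomes 1
  Position 3 ')': depth becomes 0
  Position 4 '(': depth becomes 1
  Position 5 '(': depth becomes 2
  Position 6 '(': depth becomes 3
  Position 7 ')': depth becomes 2
  Position 8 ')': depth becomes 1
  Position 9 ')': depth becomes 0
Maximum depth reached: 3

3


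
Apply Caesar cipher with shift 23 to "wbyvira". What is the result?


Caesar cipher: shift "wbyvira" by 23
  'w' (pos 22) + 23 = pos 19 = 't'
  'b' (pos 1) + 23 = pos 24 = 'y'
  'y' (pos 24) + 23 = pos 21 = 'v'
  'v' (pos 21) + 23 = pos 18 = 's'
  'i' (pos 8) + 23 = pos 5 = 'f'
  'r' (pos 17) + 23 = pos 14 = 'o'
  'a' (pos 0) + 23 = pos 23 = 'x'
Result: tyvsfox

tyvsfox


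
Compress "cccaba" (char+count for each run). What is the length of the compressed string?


Input: cccaba
Runs:
  'c' x 3 => "c3"
  'a' x 1 => "a1"
  'b' x 1 => "b1"
  'a' x 1 => "a1"
Compressed: "c3a1b1a1"
Compressed length: 8

8


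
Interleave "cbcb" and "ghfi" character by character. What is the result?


Interleaving "cbcb" and "ghfi":
  Position 0: 'c' from first, 'g' from second => "cg"
  Position 1: 'b' from first, 'h' from second => "bh"
  Position 2: 'c' from first, 'f' from second => "cf"
  Position 3: 'b' from first, 'i' from second => "bi"
Result: cgbhcfbi

cgbhcfbi


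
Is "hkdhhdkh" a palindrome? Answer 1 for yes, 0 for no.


Input: hkdhhdkh
Reversed: hkdhhdkh
  Compare pos 0 ('h') with pos 7 ('h'): match
  Compare pos 1 ('k') with pos 6 ('k'): match
  Compare pos 2 ('d') with pos 5 ('d'): match
  Compare pos 3 ('h') with pos 4 ('h'): match
Result: palindrome

1


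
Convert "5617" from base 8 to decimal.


Input: "5617" in base 8
Positional expansion:
  Digit '5' (value 5) x 8^3 = 2560
  Digit '6' (value 6) x 8^2 = 384
  Digit '1' (value 1) x 8^1 = 8
  Digit '7' (value 7) x 8^0 = 7
Sum = 2959

2959


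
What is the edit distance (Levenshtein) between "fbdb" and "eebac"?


Computing edit distance: "fbdb" -> "eebac"
DP table:
           e    e    b    a    c
      0    1    2    3    4    5
  f   1    1    2    3    4    5
  b   2    2    2    2    3    4
  d   3    3    3    3    3    4
  b   4    4    4    3    4    4
Edit distance = dp[4][5] = 4

4


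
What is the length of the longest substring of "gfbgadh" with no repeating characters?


Input: "gfbgadh"
Sliding window (track last position of each char):
  Position 0 ('g'): window [0,0] length 1 -- new best
  Position 1 ('f'): window [0,1] length 2 -- new best
  Position 2 ('b'): window [0,2] length 3 -- new best
  Position 3 ('g'): repeat (last at 0), move window start to 1
  Position 3 ('g'): window [1,3] length 3
  Position 4 ('a'): window [1,4] length 4 -- new best
  Position 5 ('d'): window [1,5] length 5 -- new best
  Position 6 ('h'): window [1,6] length 6 -- new best
Longest substring with no repeats: "fbgadh" with length 6

6


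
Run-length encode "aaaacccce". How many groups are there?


Input: aaaacccce
Scanning for consecutive runs:
  Group 1: 'a' x 4 (positions 0-3)
  Group 2: 'c' x 4 (positions 4-7)
  Group 3: 'e' x 1 (positions 8-8)
Total groups: 3

3


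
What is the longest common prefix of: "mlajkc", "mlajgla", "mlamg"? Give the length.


Words: mlajkc, mlajgla, mlamg
  Position 0: all 'm' => match
  Position 1: all 'l' => match
  Position 2: all 'a' => match
  Position 3: ('j', 'j', 'm') => mismatch, stop
LCP = "mla" (length 3)

3


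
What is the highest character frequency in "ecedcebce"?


Input: ecedcebce
Character counts:
  'b': 1
  'c': 3
  'd': 1
  'e': 4
Maximum frequency: 4

4


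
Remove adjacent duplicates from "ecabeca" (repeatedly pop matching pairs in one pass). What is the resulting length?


Input: ecabeca
Stack-based adjacent duplicate removal:
  Read 'e': push. Stack: e
  Read 'c': push. Stack: ec
  Read 'a': push. Stack: eca
  Read 'b': push. Stack: ecab
  Read 'e': push. Stack: ecabe
  Read 'c': push. Stack: ecabec
  Read 'a': push. Stack: ecabeca
Final stack: "ecabeca" (length 7)

7


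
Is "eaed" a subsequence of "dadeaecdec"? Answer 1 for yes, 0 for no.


Check if "eaed" is a subsequence of "dadeaecdec"
Greedy scan:
  Position 0 ('d'): no match needed
  Position 1 ('a'): no match needed
  Position 2 ('d'): no match needed
  Position 3 ('e'): matches sub[0] = 'e'
  Position 4 ('a'): matches sub[1] = 'a'
  Position 5 ('e'): matches sub[2] = 'e'
  Position 6 ('c'): no match needed
  Position 7 ('d'): matches sub[3] = 'd'
  Position 8 ('e'): no match needed
  Position 9 ('c'): no match needed
All 4 characters matched => is a subsequence

1


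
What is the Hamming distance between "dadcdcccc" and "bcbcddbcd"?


Comparing "dadcdcccc" and "bcbcddbcd" position by position:
  Position 0: 'd' vs 'b' => differ
  Position 1: 'a' vs 'c' => differ
  Position 2: 'd' vs 'b' => differ
  Position 3: 'c' vs 'c' => same
  Position 4: 'd' vs 'd' => same
  Position 5: 'c' vs 'd' => differ
  Position 6: 'c' vs 'b' => differ
  Position 7: 'c' vs 'c' => same
  Position 8: 'c' vs 'd' => differ
Total differences (Hamming distance): 6

6


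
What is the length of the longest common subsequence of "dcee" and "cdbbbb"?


LCS of "dcee" and "cdbbbb"
DP table:
           c    d    b    b    b    b
      0    0    0    0    0    0    0
  d   0    0    1    1    1    1    1
  c   0    1    1    1    1    1    1
  e   0    1    1    1    1    1    1
  e   0    1    1    1    1    1    1
LCS length = dp[4][6] = 1

1


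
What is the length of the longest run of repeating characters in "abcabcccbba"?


Input: "abcabcccbba"
Scanning for longest run:
  Position 1 ('b'): new char, reset run to 1
  Position 2 ('c'): new char, reset run to 1
  Position 3 ('a'): new char, reset run to 1
  Position 4 ('b'): new char, reset run to 1
  Position 5 ('c'): new char, reset run to 1
  Position 6 ('c'): continues run of 'c', length=2
  Position 7 ('c'): continues run of 'c', length=3
  Position 8 ('b'): new char, reset run to 1
  Position 9 ('b'): continues run of 'b', length=2
  Position 10 ('a'): new char, reset run to 1
Longest run: 'c' with length 3

3


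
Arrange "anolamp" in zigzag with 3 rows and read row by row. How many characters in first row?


Zigzag "anolamp" into 3 rows:
Placing characters:
  'a' => row 0
  'n' => row 1
  'o' => row 2
  'l' => row 1
  'a' => row 0
  'm' => row 1
  'p' => row 2
Rows:
  Row 0: "aa"
  Row 1: "nlm"
  Row 2: "op"
First row length: 2

2


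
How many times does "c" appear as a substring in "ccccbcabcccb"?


Searching for "c" in "ccccbcabcccb"
Scanning each position:
  Position 0: "c" => MATCH
  Position 1: "c" => MATCH
  Position 2: "c" => MATCH
  Position 3: "c" => MATCH
  Position 4: "b" => no
  Position 5: "c" => MATCH
  Position 6: "a" => no
  Position 7: "b" => no
  Position 8: "c" => MATCH
  Position 9: "c" => MATCH
  Position 10: "c" => MATCH
  Position 11: "b" => no
Total occurrences: 8

8


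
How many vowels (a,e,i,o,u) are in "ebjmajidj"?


Input: ebjmajidj
Checking each character:
  'e' at position 0: vowel (running total: 1)
  'b' at position 1: consonant
  'j' at position 2: consonant
  'm' at position 3: consonant
  'a' at position 4: vowel (running total: 2)
  'j' at position 5: consonant
  'i' at position 6: vowel (running total: 3)
  'd' at position 7: consonant
  'j' at position 8: consonant
Total vowels: 3

3


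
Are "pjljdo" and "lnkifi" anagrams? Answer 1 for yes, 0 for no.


Strings: "pjljdo", "lnkifi"
Sorted first:  djjlop
Sorted second: fiikln
Differ at position 0: 'd' vs 'f' => not anagrams

0


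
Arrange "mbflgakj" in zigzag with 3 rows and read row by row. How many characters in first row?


Zigzag "mbflgakj" into 3 rows:
Placing characters:
  'm' => row 0
  'b' => row 1
  'f' => row 2
  'l' => row 1
  'g' => row 0
  'a' => row 1
  'k' => row 2
  'j' => row 1
Rows:
  Row 0: "mg"
  Row 1: "blaj"
  Row 2: "fk"
First row length: 2

2


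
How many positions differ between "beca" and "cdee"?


Comparing "beca" and "cdee" position by position:
  Position 0: 'b' vs 'c' => DIFFER
  Position 1: 'e' vs 'd' => DIFFER
  Position 2: 'c' vs 'e' => DIFFER
  Position 3: 'a' vs 'e' => DIFFER
Positions that differ: 4

4


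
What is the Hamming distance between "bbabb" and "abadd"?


Comparing "bbabb" and "abadd" position by position:
  Position 0: 'b' vs 'a' => differ
  Position 1: 'b' vs 'b' => same
  Position 2: 'a' vs 'a' => same
  Position 3: 'b' vs 'd' => differ
  Position 4: 'b' vs 'd' => differ
Total differences (Hamming distance): 3

3


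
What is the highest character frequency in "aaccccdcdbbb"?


Input: aaccccdcdbbb
Character counts:
  'a': 2
  'b': 3
  'c': 5
  'd': 2
Maximum frequency: 5

5


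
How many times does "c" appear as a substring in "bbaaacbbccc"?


Searching for "c" in "bbaaacbbccc"
Scanning each position:
  Position 0: "b" => no
  Position 1: "b" => no
  Position 2: "a" => no
  Position 3: "a" => no
  Position 4: "a" => no
  Position 5: "c" => MATCH
  Position 6: "b" => no
  Position 7: "b" => no
  Position 8: "c" => MATCH
  Position 9: "c" => MATCH
  Position 10: "c" => MATCH
Total occurrences: 4

4


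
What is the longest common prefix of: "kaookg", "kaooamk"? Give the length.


Words: kaookg, kaooamk
  Position 0: all 'k' => match
  Position 1: all 'a' => match
  Position 2: all 'o' => match
  Position 3: all 'o' => match
  Position 4: ('k', 'a') => mismatch, stop
LCP = "kaoo" (length 4)

4


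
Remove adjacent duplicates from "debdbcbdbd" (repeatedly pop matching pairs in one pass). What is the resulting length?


Input: debdbcbdbd
Stack-based adjacent duplicate removal:
  Read 'd': push. Stack: d
  Read 'e': push. Stack: de
  Read 'b': push. Stack: deb
  Read 'd': push. Stack: debd
  Read 'b': push. Stack: debdb
  Read 'c': push. Stack: debdbc
  Read 'b': push. Stack: debdbcb
  Read 'd': push. Stack: debdbcbd
  Read 'b': push. Stack: debdbcbdb
  Read 'd': push. Stack: debdbcbdbd
Final stack: "debdbcbdbd" (length 10)

10


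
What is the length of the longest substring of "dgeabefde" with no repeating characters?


Input: "dgeabefde"
Sliding window (track last position of each char):
  Position 0 ('d'): window [0,0] length 1 -- new best
  Position 1 ('g'): window [0,1] length 2 -- new best
  Position 2 ('e'): window [0,2] length 3 -- new best
  Position 3 ('a'): window [0,3] length 4 -- new best
  Position 4 ('b'): window [0,4] length 5 -- new best
  Position 5 ('e'): repeat (last at 2), move window start to 3
  Position 5 ('e'): window [3,5] length 3
  Position 6 ('f'): window [3,6] length 4
  Position 7 ('d'): window [3,7] length 5
  Position 8 ('e'): repeat (last at 5), move window start to 6
  Position 8 ('e'): window [6,8] length 3
Longest substring with no repeats: "dgeab" with length 5

5


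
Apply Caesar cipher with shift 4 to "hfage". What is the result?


Caesar cipher: shift "hfage" by 4
  'h' (pos 7) + 4 = pos 11 = 'l'
  'f' (pos 5) + 4 = pos 9 = 'j'
  'a' (pos 0) + 4 = pos 4 = 'e'
  'g' (pos 6) + 4 = pos 10 = 'k'
  'e' (pos 4) + 4 = pos 8 = 'i'
Result: ljeki

ljeki


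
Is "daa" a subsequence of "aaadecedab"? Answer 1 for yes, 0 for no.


Check if "daa" is a subsequence of "aaadecedab"
Greedy scan:
  Position 0 ('a'): no match needed
  Position 1 ('a'): no match needed
  Position 2 ('a'): no match needed
  Position 3 ('d'): matches sub[0] = 'd'
  Position 4 ('e'): no match needed
  Position 5 ('c'): no match needed
  Position 6 ('e'): no match needed
  Position 7 ('d'): no match needed
  Position 8 ('a'): matches sub[1] = 'a'
  Position 9 ('b'): no match needed
Only matched 2/3 characters => not a subsequence

0


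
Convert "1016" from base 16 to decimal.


Input: "1016" in base 16
Positional expansion:
  Digit '1' (value 1) x 16^3 = 4096
  Digit '0' (value 0) x 16^2 = 0
  Digit '1' (value 1) x 16^1 = 16
  Digit '6' (value 6) x 16^0 = 6
Sum = 4118

4118


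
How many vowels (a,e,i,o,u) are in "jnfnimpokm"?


Input: jnfnimpokm
Checking each character:
  'j' at position 0: consonant
  'n' at position 1: consonant
  'f' at position 2: consonant
  'n' at position 3: consonant
  'i' at position 4: vowel (running total: 1)
  'm' at position 5: consonant
  'p' at position 6: consonant
  'o' at position 7: vowel (running total: 2)
  'k' at position 8: consonant
  'm' at position 9: consonant
Total vowels: 2

2


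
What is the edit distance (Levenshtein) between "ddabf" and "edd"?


Computing edit distance: "ddabf" -> "edd"
DP table:
           e    d    d
      0    1    2    3
  d   1    1    1    2
  d   2    2    1    1
  a   3    3    2    2
  b   4    4    3    3
  f   5    5    4    4
Edit distance = dp[5][3] = 4

4


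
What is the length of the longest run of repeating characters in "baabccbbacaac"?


Input: "baabccbbacaac"
Scanning for longest run:
  Position 1 ('a'): new char, reset run to 1
  Position 2 ('a'): continues run of 'a', length=2
  Position 3 ('b'): new char, reset run to 1
  Position 4 ('c'): new char, reset run to 1
  Position 5 ('c'): continues run of 'c', length=2
  Position 6 ('b'): new char, reset run to 1
  Position 7 ('b'): continues run of 'b', length=2
  Position 8 ('a'): new char, reset run to 1
  Position 9 ('c'): new char, reset run to 1
  Position 10 ('a'): new char, reset run to 1
  Position 11 ('a'): continues run of 'a', length=2
  Position 12 ('c'): new char, reset run to 1
Longest run: 'a' with length 2

2


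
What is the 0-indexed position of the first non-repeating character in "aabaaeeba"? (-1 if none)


Input: aabaaeeba
Character frequencies:
  'a': 5
  'b': 2
  'e': 2
Scanning left to right for freq == 1:
  Position 0 ('a'): freq=5, skip
  Position 1 ('a'): freq=5, skip
  Position 2 ('b'): freq=2, skip
  Position 3 ('a'): freq=5, skip
  Position 4 ('a'): freq=5, skip
  Position 5 ('e'): freq=2, skip
  Position 6 ('e'): freq=2, skip
  Position 7 ('b'): freq=2, skip
  Position 8 ('a'): freq=5, skip
  No unique character found => answer = -1

-1


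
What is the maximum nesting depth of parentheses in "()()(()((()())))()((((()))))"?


Input: "()()(()((()())))()((((()))))"
Tracking depth:
  Position 0 '(': depth becomes 1
  Position 1 ')': depth becomes 0
  Position 2 '(': depth becomes 1
  Position 3 ')': depth becomes 0
  Position 4 '(': depth becomes 1
  Position 5 '(': depth becomes 2
  Position 6 ')': depth becomes 1
  Position 7 '(': depth becomes 2
  Position 8 '(': depth becomes 3
  Position 9 '(': depth becomes 4
  Position 10 ')': depth becomes 3
  Position 11 '(': depth becomes 4
  Position 12 ')': depth becomes 3
  Position 13 ')': depth becomes 2
  Position 14 ')': depth becomes 1
  Position 15 ')': depth becomes 0
  Position 16 '(': depth becomes 1
  Position 17 ')': depth becomes 0
  Position 18 '(': depth becomes 1
  Position 19 '(': depth becomes 2
  Position 20 '(': depth becomes 3
  Position 21 '(': depth becomes 4
  Position 22 '(': depth becomes 5
  Position 23 ')': depth becomes 4
  Position 24 ')': depth becomes 3
  Position 25 ')': depth becomes 2
  Position 26 ')': depth becomes 1
  Position 27 ')': depth becomes 0
Maximum depth reached: 5

5


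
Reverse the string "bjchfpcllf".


Input: bjchfpcllf
Reading characters right to left:
  Position 9: 'f'
  Position 8: 'l'
  Position 7: 'l'
  Position 6: 'c'
  Position 5: 'p'
  Position 4: 'f'
  Position 3: 'h'
  Position 2: 'c'
  Position 1: 'j'
  Position 0: 'b'
Reversed: fllcpfhcjb

fllcpfhcjb


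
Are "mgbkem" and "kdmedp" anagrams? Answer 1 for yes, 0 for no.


Strings: "mgbkem", "kdmedp"
Sorted first:  begkmm
Sorted second: ddekmp
Differ at position 0: 'b' vs 'd' => not anagrams

0


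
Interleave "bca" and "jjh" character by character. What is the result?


Interleaving "bca" and "jjh":
  Position 0: 'b' from first, 'j' from second => "bj"
  Position 1: 'c' from first, 'j' from second => "cj"
  Position 2: 'a' from first, 'h' from second => "ah"
Result: bjcjah

bjcjah


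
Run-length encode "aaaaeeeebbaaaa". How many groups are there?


Input: aaaaeeeebbaaaa
Scanning for consecutive runs:
  Group 1: 'a' x 4 (positions 0-3)
  Group 2: 'e' x 4 (positions 4-7)
  Group 3: 'b' x 2 (positions 8-9)
  Group 4: 'a' x 4 (positions 10-13)
Total groups: 4

4


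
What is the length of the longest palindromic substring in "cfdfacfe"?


Input: "cfdfacfe"
Checking substrings for palindromes:
  [1:4] "fdf" (len 3) => palindrome
Longest palindromic substring: "fdf" with length 3

3
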